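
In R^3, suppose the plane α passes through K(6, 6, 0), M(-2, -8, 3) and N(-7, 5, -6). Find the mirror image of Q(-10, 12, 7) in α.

KM = (-8, -14, 3), KN = (-13, -1, -6); a normal to α is KM × KN = (87, -87, -174).
Using K: α has equation 87x - 87y - 174z = 0.
λ = (n·Q − d)/|n|² = (-3132 − 0)/45414 = -2/29.
Reflection = Q − 2λn = (-10, 12, 7) − (-4/29)·(87, -87, -174) = (2, 0, -17).

(2, 0, -17)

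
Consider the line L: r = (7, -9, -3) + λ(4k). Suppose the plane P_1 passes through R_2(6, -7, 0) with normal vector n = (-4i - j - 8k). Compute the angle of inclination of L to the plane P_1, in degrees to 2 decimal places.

P_1: n·r = n·R_2 gives -4x - y - 8z = -17.
sin θ = |n·v| / (|n||v|) = |-32| / (√81 · √16) = 0.88889.
θ ≈ 62.73°.

62.73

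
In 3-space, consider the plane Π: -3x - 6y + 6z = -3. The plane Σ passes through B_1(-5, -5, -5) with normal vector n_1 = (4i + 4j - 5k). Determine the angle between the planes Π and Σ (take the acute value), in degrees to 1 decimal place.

Σ: n_1·r = n_1·B_1 gives 4x + 4y - 5z = -15.
cos θ = |n₁·n₂| / (|n₁||n₂|) = |-66| / (√81 · √57).
θ = arccos(0.97132) ≈ 13.8°.

13.8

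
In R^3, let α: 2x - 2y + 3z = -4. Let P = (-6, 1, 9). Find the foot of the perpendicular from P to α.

Foot = P − λn with λ = (n·P − d)/|n|² = (13 − (-4))/17 = 1.
Foot = (-6, 1, 9) − 1·(2, -2, 3) = (-8, 3, 6).

(-8, 3, 6)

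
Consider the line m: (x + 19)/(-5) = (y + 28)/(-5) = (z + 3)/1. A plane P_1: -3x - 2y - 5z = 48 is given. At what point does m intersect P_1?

m has direction (-5, -5, 1) through (-19, -28, -3).
Substitute r = (-19, -28, -3) + t(-5, -5, 1) into the plane: 128 + 20t = 48, so t = -4.
Intersection: (-19, -28, -3) + (-4)·(-5, -5, 1) = (1, -8, -7).

(1, -8, -7)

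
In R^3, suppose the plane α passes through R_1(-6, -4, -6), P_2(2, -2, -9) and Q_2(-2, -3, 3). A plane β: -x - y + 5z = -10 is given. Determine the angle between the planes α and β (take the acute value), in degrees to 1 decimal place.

82.0

R_1P_2 = (8, 2, -3), R_1Q_2 = (4, 1, 9); a normal to α is R_1P_2 × R_1Q_2 = (21, -84, 0).
Using R_1: α has equation 21x - 84y = 210.
cos θ = |n₁·n₂| / (|n₁||n₂|) = |63| / (√7497 · √27).
θ = arccos(0.14003) ≈ 82.0°.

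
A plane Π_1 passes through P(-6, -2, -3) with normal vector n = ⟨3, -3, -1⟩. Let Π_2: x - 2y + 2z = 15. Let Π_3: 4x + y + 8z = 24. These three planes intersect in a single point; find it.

(-5, -4, 6)

Π_1: n·r = n·P gives 3x - 3y - z = -9.
Solving the 3×3 linear system 3x - 3y - z = -9, x - 2y + 2z = 15, 4x + y + 8z = 24 (e.g. by elimination or Cramer's rule, determinant = -63) gives (-5, -4, 6).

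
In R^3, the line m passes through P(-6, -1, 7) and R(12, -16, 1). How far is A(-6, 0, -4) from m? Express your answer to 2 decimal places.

10.84

A direction vector for m is R − P = (18, -15, -6).
Taking (-6, -1, 7) on m with direction v = (18, -15, -6): w = A − (-6, -1, 7) = (0, 1, -11), and w × v = (-171, -198, -18).
Distance = |w × v| / |v| = √68769 / √585 ≈ 10.84.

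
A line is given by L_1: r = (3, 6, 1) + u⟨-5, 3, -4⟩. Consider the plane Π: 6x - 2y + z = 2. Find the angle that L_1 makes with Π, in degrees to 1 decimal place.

62.1

sin θ = |n·v| / (|n||v|) = |-40| / (√41 · √50) = 0.88345.
θ ≈ 62.1°.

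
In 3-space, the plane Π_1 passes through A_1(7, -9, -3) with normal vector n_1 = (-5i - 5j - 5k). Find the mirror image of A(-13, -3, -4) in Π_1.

(-3, 7, 6)

Π_1: n_1·r = n_1·A_1 gives -5x - 5y - 5z = 25.
λ = (n·A − d)/|n|² = (100 − 25)/75 = 1.
Reflection = A − 2λn = (-13, -3, -4) − 2·(-5, -5, -5) = (-3, 7, 6).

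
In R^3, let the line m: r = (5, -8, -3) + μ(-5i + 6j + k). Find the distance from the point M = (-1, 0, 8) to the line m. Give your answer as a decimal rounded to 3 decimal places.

9.656

Taking (5, -8, -3) on m with direction v = (-5, 6, 1): w = M − (5, -8, -3) = (-6, 8, 11), and w × v = (-58, -49, 4).
Distance = |w × v| / |v| = √5781 / √62 ≈ 9.656.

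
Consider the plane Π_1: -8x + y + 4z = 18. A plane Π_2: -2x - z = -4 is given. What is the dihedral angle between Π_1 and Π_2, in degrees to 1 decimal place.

cos θ = |n₁·n₂| / (|n₁||n₂|) = |12| / (√81 · √5).
θ = arccos(0.59628) ≈ 53.4°.

53.4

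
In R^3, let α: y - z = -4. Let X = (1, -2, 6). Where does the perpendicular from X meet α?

(1, 0, 4)

Foot = X − λn with λ = (n·X − d)/|n|² = (-8 − (-4))/2 = -2.
Foot = (1, -2, 6) − (-2)·(0, 1, -1) = (1, 0, 4).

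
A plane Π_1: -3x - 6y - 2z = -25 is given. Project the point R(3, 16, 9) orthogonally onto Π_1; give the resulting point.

Foot = R − λn with λ = (n·R − d)/|n|² = (-123 − (-25))/49 = -2.
Foot = (3, 16, 9) − (-2)·(-3, -6, -2) = (-3, 4, 5).

(-3, 4, 5)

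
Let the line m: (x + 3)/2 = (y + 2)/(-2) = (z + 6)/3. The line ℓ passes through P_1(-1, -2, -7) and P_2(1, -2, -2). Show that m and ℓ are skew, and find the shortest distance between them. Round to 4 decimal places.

m has direction (2, -2, 3) through (-3, -2, -6).
A direction vector for ℓ is P_2 − P_1 = (2, 0, 5).
Common perpendicular direction n = (2, -2, 3) × (2, 0, 5) = (-10, -4, 4).
With w = (-1, -2, -7) − (-3, -2, -6) = (2, 0, -1), w · n = -24.
Since n ≠ 0 the lines are not parallel, and w · n = -24 ≠ 0 so they do not intersect; hence they are skew.
Distance = |w · n| / |n| = |-24| / √132 ≈ 2.0889.

2.0889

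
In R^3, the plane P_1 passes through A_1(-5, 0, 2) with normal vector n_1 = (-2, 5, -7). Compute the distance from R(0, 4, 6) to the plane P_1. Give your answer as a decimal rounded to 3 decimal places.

2.038

P_1: n_1·r = n_1·A_1 gives -2x + 5y - 7z = -4.
n·R − d = (-2)·(0) + (5)·(4) + (-7)·(6) − (-4) = -18; |n| = √78.
Distance = |-18| / √78 = 18/√78 ≈ 2.038.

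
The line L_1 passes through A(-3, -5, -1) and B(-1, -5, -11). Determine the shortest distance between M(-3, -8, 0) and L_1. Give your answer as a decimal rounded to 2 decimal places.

A direction vector for L_1 is B − A = (2, 0, -10).
Taking (-3, -5, -1) on L_1 with direction v = (2, 0, -10): w = M − (-3, -5, -1) = (0, -3, 1), and w × v = (30, 2, 6).
Distance = |w × v| / |v| = √940 / √104 ≈ 3.01.

3.01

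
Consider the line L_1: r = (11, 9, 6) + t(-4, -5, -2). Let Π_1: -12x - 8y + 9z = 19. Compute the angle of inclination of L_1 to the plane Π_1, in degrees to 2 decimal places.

37.87

sin θ = |n·v| / (|n||v|) = |70| / (√289 · √45) = 0.61382.
θ ≈ 37.87°.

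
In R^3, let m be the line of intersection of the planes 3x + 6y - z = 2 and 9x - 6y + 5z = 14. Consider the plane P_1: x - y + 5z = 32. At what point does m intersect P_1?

Direction of m: (3, 6, -1) × (9, -6, 5) = (24, -24, -72).
A point on m: solving the two plane equations with x = -2 gives (-2, 3, 10).
Substitute r = (-2, 3, 10) + t(24, -24, -72) into the plane: 45 + (-312)t = 32, so t = 1/24.
Intersection: (-2, 3, 10) + (1/24)·(24, -24, -72) = (-1, 2, 7).

(-1, 2, 7)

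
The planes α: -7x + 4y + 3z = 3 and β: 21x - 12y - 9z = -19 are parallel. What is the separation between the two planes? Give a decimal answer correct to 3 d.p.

Rescale β by 1/(-3): -7x + 4y + 3z = 19/3. Then distance = |3 − (19/3)| / √74 ≈ 0.387.

0.387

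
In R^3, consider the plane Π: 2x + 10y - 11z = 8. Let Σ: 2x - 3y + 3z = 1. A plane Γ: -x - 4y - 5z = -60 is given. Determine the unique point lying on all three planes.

(2, 7, 6)

Solving the 3×3 linear system 2x + 10y - 11z = 8, 2x - 3y + 3z = 1, -x - 4y - 5z = -60 (e.g. by elimination or Cramer's rule, determinant = 245) gives (2, 7, 6).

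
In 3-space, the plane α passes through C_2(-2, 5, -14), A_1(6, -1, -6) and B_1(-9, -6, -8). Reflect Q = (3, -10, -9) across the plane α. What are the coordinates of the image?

C_2A_1 = (8, -6, 8), C_2B_1 = (-7, -11, 6); a normal to α is C_2A_1 × C_2B_1 = (52, -104, -130).
Using C_2: α has equation 52x - 104y - 130z = 1196.
λ = (n·Q − d)/|n|² = (2366 − 1196)/30420 = 1/26.
Reflection = Q − 2λn = (3, -10, -9) − (1/13)·(52, -104, -130) = (-1, -2, 1).

(-1, -2, 1)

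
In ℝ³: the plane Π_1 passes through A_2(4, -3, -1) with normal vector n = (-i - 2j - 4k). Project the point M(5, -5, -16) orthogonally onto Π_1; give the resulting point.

Π_1: n·r = n·A_2 gives -x - 2y - 4z = 6.
Foot = M − λn with λ = (n·M − d)/|n|² = (69 − 6)/21 = 3.
Foot = (5, -5, -16) − 3·(-1, -2, -4) = (8, 1, -4).

(8, 1, -4)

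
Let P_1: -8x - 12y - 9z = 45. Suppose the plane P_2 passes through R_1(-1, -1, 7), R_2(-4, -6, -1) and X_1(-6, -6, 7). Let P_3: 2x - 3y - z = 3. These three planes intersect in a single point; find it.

R_1R_2 = (-3, -5, -8), R_1X_1 = (-5, -5, 0); a normal to P_2 is R_1R_2 × R_1X_1 = (-40, 40, -10).
Using R_1: P_2 has equation -40x + 40y - 10z = -70.
Solving the 3×3 linear system -8x - 12y - 9z = 45, -40x + 40y - 10z = -70, 2x - 3y - z = 3 (e.g. by elimination or Cramer's rule, determinant = 920) gives (-3, -4, 3).

(-3, -4, 3)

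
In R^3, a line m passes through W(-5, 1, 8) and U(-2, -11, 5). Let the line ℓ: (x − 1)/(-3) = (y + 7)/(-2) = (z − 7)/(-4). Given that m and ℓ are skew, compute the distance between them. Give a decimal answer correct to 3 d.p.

2.000

A direction vector for m is U − W = (3, -12, -3).
ℓ has direction (-3, -2, -4) through (1, -7, 7).
Common perpendicular direction n = (3, -12, -3) × (-3, -2, -4) = (42, 21, -42).
With w = (1, -7, 7) − (-5, 1, 8) = (6, -8, -1), w · n = 126.
Distance = |w · n| / |n| = |126| / √3969 ≈ 2.000.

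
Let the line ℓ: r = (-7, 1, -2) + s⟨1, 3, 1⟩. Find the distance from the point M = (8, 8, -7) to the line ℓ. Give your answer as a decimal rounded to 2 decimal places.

Taking (-7, 1, -2) on ℓ with direction v = (1, 3, 1): w = M − (-7, 1, -2) = (15, 7, -5), and w × v = (22, -20, 38).
Distance = |w × v| / |v| = √2328 / √11 ≈ 14.55.

14.55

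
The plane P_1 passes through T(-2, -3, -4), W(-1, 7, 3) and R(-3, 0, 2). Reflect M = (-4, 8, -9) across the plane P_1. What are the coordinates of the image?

(8, 4, -5)

TW = (1, 10, 7), TR = (-1, 3, 6); a normal to P_1 is TW × TR = (39, -13, 13).
Using T: P_1 has equation 39x - 13y + 13z = -91.
λ = (n·M − d)/|n|² = (-377 − (-91))/1859 = -2/13.
Reflection = M − 2λn = (-4, 8, -9) − (-4/13)·(39, -13, 13) = (8, 4, -5).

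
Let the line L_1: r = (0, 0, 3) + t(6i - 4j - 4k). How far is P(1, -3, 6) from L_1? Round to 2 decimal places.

4.30

Taking (0, 0, 3) on L_1 with direction v = (6, -4, -4): w = P − (0, 0, 3) = (1, -3, 3), and w × v = (24, 22, 14).
Distance = |w × v| / |v| = √1256 / √68 ≈ 4.30.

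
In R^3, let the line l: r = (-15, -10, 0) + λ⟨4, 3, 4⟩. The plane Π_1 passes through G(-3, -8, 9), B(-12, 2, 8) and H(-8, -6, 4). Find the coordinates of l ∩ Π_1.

GB = (-9, 10, -1), GH = (-5, 2, -5); a normal to Π_1 is GB × GH = (-48, -40, 32).
Using G: Π_1 has equation -48x - 40y + 32z = 752.
Substitute r = (-15, -10, 0) + t(4, 3, 4) into the plane: 1120 + (-184)t = 752, so t = 2.
Intersection: (-15, -10, 0) + 2·(4, 3, 4) = (-7, -4, 8).

(-7, -4, 8)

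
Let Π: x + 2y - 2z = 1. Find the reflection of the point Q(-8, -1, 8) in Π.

(-2, 11, -4)

λ = (n·Q − d)/|n|² = (-26 − 1)/9 = -3.
Reflection = Q − 2λn = (-8, -1, 8) − (-6)·(1, 2, -2) = (-2, 11, -4).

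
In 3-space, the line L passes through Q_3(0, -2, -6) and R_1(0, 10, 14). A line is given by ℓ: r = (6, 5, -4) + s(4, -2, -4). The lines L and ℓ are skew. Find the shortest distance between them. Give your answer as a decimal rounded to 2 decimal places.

4.44

A direction vector for L is R_1 − Q_3 = (0, 12, 20).
Common perpendicular direction n = (0, 12, 20) × (4, -2, -4) = (-8, 80, -48).
With w = (6, 5, -4) − (0, -2, -6) = (6, 7, 2), w · n = 416.
Distance = |w · n| / |n| = |416| / √8768 ≈ 4.44.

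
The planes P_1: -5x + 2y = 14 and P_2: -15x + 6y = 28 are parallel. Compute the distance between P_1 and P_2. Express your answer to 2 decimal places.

Rescale P_2 by 1/3: -5x + 2y = 28/3. Then distance = |14 − (28/3)| / √29 ≈ 0.87.

0.87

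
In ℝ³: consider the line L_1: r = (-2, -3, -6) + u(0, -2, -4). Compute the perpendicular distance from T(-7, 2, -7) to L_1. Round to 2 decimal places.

Taking (-2, -3, -6) on L_1 with direction v = (0, -2, -4): w = T − (-2, -3, -6) = (-5, 5, -1), and w × v = (-22, -20, 10).
Distance = |w × v| / |v| = √984 / √20 ≈ 7.01.

7.01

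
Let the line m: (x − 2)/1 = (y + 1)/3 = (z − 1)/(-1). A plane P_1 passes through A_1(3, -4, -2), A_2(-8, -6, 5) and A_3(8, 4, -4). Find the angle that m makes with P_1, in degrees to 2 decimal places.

11.95

m has direction (1, 3, -1) through (2, -1, 1).
A_1A_2 = (-11, -2, 7), A_1A_3 = (5, 8, -2); a normal to P_1 is A_1A_2 × A_1A_3 = (-52, 13, -78).
Using A_1: P_1 has equation -52x + 13y - 78z = -52.
sin θ = |n·v| / (|n||v|) = |65| / (√8957 · √11) = 0.20708.
θ ≈ 11.95°.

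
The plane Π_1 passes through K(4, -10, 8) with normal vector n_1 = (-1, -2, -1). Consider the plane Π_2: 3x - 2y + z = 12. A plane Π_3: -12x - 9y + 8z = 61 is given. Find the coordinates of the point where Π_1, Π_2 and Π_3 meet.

Π_1: n_1·r = n_1·K gives -x - 2y - z = 8.
Solving the 3×3 linear system -x - 2y - z = 8, 3x - 2y + z = 12, -12x - 9y + 8z = 61 (e.g. by elimination or Cramer's rule, determinant = 130) gives (0, -5, 2).

(0, -5, 2)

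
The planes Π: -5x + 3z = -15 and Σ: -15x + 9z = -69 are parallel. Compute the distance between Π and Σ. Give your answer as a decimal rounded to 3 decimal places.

1.372

Rescale Σ by 1/3: -5x + 3z = -23. Then distance = |-15 − (-23)| / √34 ≈ 1.372.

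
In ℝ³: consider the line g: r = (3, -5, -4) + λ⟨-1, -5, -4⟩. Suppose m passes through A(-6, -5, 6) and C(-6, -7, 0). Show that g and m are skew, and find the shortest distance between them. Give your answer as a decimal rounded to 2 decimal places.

7.78

A direction vector for m is C − A = (0, -2, -6).
Common perpendicular direction n = (-1, -5, -4) × (0, -2, -6) = (22, -6, 2).
With w = (-6, -5, 6) − (3, -5, -4) = (-9, 0, 10), w · n = -178.
Since n ≠ 0 the lines are not parallel, and w · n = -178 ≠ 0 so they do not intersect; hence they are skew.
Distance = |w · n| / |n| = |-178| / √524 ≈ 7.78.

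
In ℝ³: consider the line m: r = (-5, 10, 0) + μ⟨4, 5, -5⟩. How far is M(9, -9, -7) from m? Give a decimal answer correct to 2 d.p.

Taking (-5, 10, 0) on m with direction v = (4, 5, -5): w = M − (-5, 10, 0) = (14, -19, -7), and w × v = (130, 42, 146).
Distance = |w × v| / |v| = √39980 / √66 ≈ 24.61.

24.61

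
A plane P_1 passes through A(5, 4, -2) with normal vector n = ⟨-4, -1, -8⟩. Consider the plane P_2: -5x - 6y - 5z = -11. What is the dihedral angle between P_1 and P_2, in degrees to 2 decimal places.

P_1: n·r = n·A gives -4x - y - 8z = -8.
cos θ = |n₁·n₂| / (|n₁||n₂|) = |66| / (√81 · √86).
θ = arccos(0.79077) ≈ 37.74°.

37.74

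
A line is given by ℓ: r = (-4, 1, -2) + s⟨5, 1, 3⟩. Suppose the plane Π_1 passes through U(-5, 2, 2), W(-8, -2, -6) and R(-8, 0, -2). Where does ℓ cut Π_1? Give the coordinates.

UW = (-3, -4, -8), UR = (-3, -2, -4); a normal to Π_1 is UW × UR = (0, 12, -6).
Using U: Π_1 has equation 12y - 6z = 12.
Substitute r = (-4, 1, -2) + t(5, 1, 3) into the plane: 24 + (-6)t = 12, so t = 2.
Intersection: (-4, 1, -2) + 2·(5, 1, 3) = (6, 3, 4).

(6, 3, 4)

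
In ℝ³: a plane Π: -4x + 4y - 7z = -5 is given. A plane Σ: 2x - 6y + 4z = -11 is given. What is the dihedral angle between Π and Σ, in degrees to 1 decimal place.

cos θ = |n₁·n₂| / (|n₁||n₂|) = |-60| / (√81 · √56).
θ = arccos(0.89087) ≈ 27.0°.

27.0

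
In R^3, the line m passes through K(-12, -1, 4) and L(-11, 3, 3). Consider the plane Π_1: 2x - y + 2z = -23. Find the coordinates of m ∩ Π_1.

(-10, 7, 2)

A direction vector for m is L − K = (1, 4, -1).
Substitute r = (-12, -1, 4) + t(1, 4, -1) into the plane: -15 + (-4)t = -23, so t = 2.
Intersection: (-12, -1, 4) + 2·(1, 4, -1) = (-10, 7, 2).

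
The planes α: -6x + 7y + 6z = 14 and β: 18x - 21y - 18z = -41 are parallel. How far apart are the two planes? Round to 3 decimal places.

Rescale β by 1/(-3): -6x + 7y + 6z = 41/3. Then distance = |14 − (41/3)| / √121 ≈ 0.030.

0.030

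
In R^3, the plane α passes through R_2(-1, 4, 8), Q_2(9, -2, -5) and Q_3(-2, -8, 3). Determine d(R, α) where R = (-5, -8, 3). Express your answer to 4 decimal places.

R_2Q_2 = (10, -6, -13), R_2Q_3 = (-1, -12, -5); a normal to α is R_2Q_2 × R_2Q_3 = (-126, 63, -126).
Using R_2: α has equation -126x + 63y - 126z = -630.
n·R − d = (-126)·(-5) + (63)·(-8) + (-126)·(3) − (-630) = 378; |n| = √35721.
Distance = |378| / √35721 = 378/√35721 ≈ 2.0000.

2.0000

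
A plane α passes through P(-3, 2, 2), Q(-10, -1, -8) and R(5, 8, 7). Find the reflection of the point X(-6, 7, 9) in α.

(4, -3, 5)

PQ = (-7, -3, -10), PR = (8, 6, 5); a normal to α is PQ × PR = (45, -45, -18).
Using P: α has equation 45x - 45y - 18z = -261.
λ = (n·X − d)/|n|² = (-747 − (-261))/4374 = -1/9.
Reflection = X − 2λn = (-6, 7, 9) − (-2/9)·(45, -45, -18) = (4, -3, 5).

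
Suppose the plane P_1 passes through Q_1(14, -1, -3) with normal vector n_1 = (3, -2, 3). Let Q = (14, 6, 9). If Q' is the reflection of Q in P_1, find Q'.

(8, 10, 3)

P_1: n_1·r = n_1·Q_1 gives 3x - 2y + 3z = 35.
λ = (n·Q − d)/|n|² = (57 − 35)/22 = 1.
Reflection = Q − 2λn = (14, 6, 9) − 2·(3, -2, 3) = (8, 10, 3).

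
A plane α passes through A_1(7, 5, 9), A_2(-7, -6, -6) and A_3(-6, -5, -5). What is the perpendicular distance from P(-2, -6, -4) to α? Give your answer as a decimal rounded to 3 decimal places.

A_1A_2 = (-14, -11, -15), A_1A_3 = (-13, -10, -14); a normal to α is A_1A_2 × A_1A_3 = (4, -1, -3).
Using A_1: α has equation 4x - y - 3z = -4.
n·P − d = (4)·(-2) + (-1)·(-6) + (-3)·(-4) − (-4) = 14; |n| = √26.
Distance = |14| / √26 = 14/√26 ≈ 2.746.

2.746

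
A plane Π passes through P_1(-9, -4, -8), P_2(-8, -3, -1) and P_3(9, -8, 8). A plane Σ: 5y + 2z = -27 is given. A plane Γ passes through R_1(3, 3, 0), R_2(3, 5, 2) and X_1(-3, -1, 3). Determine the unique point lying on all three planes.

(-3, -5, -1)

P_1P_2 = (1, 1, 7), P_1P_3 = (18, -4, 16); a normal to Π is P_1P_2 × P_1P_3 = (44, 110, -22).
Using P_1: Π has equation 44x + 110y - 22z = -660.
R_1R_2 = (0, 2, 2), R_1X_1 = (-6, -4, 3); a normal to Γ is R_1R_2 × R_1X_1 = (14, -12, 12).
Using R_1: Γ has equation 14x - 12y + 12z = 6.
Solving the 3×3 linear system 44x + 110y - 22z = -660, 5y + 2z = -27, 14x - 12y + 12z = 6 (e.g. by elimination or Cramer's rule, determinant = 8316) gives (-3, -5, -1).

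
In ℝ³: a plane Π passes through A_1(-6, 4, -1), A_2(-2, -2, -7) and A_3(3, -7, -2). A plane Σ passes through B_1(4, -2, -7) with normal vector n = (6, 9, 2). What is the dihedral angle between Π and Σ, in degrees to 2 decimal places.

24.20

A_1A_2 = (4, -6, -6), A_1A_3 = (9, -11, -1); a normal to Π is A_1A_2 × A_1A_3 = (-60, -50, 10).
Using A_1: Π has equation -60x - 50y + 10z = 150.
Σ: n·r = n·B_1 gives 6x + 9y + 2z = -8.
cos θ = |n₁·n₂| / (|n₁||n₂|) = |-790| / (√6200 · √121).
θ = arccos(0.91209) ≈ 24.20°.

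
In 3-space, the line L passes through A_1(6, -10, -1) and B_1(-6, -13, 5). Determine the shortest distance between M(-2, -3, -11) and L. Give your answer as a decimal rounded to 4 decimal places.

14.5537

A direction vector for L is B_1 − A_1 = (-12, -3, 6).
Taking (6, -10, -1) on L with direction v = (-12, -3, 6): w = M − (6, -10, -1) = (-8, 7, -10), and w × v = (12, 168, 108).
Distance = |w × v| / |v| = √40032 / √189 ≈ 14.5537.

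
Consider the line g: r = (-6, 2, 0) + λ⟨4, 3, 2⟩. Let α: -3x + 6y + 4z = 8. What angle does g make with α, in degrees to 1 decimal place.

19.4

sin θ = |n·v| / (|n||v|) = |14| / (√61 · √29) = 0.33286.
θ ≈ 19.4°.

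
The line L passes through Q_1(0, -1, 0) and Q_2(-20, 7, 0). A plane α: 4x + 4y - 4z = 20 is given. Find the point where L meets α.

(10, -5, 0)

A direction vector for L is Q_2 − Q_1 = (-20, 8, 0).
Substitute r = (0, -1, 0) + t(-20, 8, 0) into the plane: -4 + (-48)t = 20, so t = -1/2.
Intersection: (0, -1, 0) + (-1/2)·(-20, 8, 0) = (10, -5, 0).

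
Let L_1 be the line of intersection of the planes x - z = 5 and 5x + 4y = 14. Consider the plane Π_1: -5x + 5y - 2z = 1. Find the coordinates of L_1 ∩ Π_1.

Direction of L_1: (1, 0, -1) × (5, 4, 0) = (4, -5, 4).
A point on L_1: solving the two plane equations with x = 18 gives (18, -19, 13).
Substitute r = (18, -19, 13) + t(4, -5, 4) into the plane: -211 + (-53)t = 1, so t = -4.
Intersection: (18, -19, 13) + (-4)·(4, -5, 4) = (2, 1, -3).

(2, 1, -3)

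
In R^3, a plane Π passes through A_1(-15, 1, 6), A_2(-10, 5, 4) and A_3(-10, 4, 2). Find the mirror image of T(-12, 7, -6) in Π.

(-4, -1, -2)

A_1A_2 = (5, 4, -2), A_1A_3 = (5, 3, -4); a normal to Π is A_1A_2 × A_1A_3 = (-10, 10, -5).
Using A_1: Π has equation -10x + 10y - 5z = 130.
λ = (n·T − d)/|n|² = (220 − 130)/225 = 2/5.
Reflection = T − 2λn = (-12, 7, -6) − (4/5)·(-10, 10, -5) = (-4, -1, -2).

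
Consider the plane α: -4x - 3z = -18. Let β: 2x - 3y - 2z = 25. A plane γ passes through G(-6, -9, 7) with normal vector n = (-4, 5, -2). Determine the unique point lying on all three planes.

(6, -3, -2)

γ: n·r = n·G gives -4x + 5y - 2z = -35.
Solving the 3×3 linear system -4x - 3z = -18, 2x - 3y - 2z = 25, -4x + 5y - 2z = -35 (e.g. by elimination or Cramer's rule, determinant = -58) gives (6, -3, -2).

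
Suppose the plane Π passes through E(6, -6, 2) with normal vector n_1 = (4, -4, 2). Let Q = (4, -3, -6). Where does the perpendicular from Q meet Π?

(8, -7, -4)

Π: n_1·r = n_1·E gives 4x - 4y + 2z = 52.
Foot = Q − λn with λ = (n·Q − d)/|n|² = (16 − 52)/36 = -1.
Foot = (4, -3, -6) − (-1)·(4, -4, 2) = (8, -7, -4).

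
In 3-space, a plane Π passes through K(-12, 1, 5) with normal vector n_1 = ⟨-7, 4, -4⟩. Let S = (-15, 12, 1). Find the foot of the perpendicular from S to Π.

(-8, 8, 5)

Π: n_1·r = n_1·K gives -7x + 4y - 4z = 68.
Foot = S − λn with λ = (n·S − d)/|n|² = (149 − 68)/81 = 1.
Foot = (-15, 12, 1) − 1·(-7, 4, -4) = (-8, 8, 5).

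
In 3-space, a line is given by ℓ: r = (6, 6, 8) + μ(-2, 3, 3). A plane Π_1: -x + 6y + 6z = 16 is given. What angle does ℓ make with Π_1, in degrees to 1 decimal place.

71.5

sin θ = |n·v| / (|n||v|) = |38| / (√73 · √22) = 0.94822.
θ ≈ 71.5°.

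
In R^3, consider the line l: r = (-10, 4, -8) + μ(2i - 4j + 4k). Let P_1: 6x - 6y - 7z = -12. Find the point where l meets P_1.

Substitute r = (-10, 4, -8) + t(2, -4, 4) into the plane: -28 + 8t = -12, so t = 2.
Intersection: (-10, 4, -8) + 2·(2, -4, 4) = (-6, -4, 0).

(-6, -4, 0)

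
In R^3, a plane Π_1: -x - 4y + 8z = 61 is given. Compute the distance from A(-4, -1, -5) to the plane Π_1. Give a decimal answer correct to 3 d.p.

n·A − d = (-1)·(-4) + (-4)·(-1) + (8)·(-5) − 61 = -93; |n| = √81.
Distance = |-93| / √81 = 93/√81 ≈ 10.333.

10.333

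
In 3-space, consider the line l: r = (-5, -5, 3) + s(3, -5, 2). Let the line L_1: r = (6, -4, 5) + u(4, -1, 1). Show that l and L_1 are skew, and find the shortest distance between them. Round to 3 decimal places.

0.334

Common perpendicular direction n = (3, -5, 2) × (4, -1, 1) = (-3, 5, 17).
With w = (6, -4, 5) − (-5, -5, 3) = (11, 1, 2), w · n = 6.
Since n ≠ 0 the lines are not parallel, and w · n = 6 ≠ 0 so they do not intersect; hence they are skew.
Distance = |w · n| / |n| = |6| / √323 ≈ 0.334.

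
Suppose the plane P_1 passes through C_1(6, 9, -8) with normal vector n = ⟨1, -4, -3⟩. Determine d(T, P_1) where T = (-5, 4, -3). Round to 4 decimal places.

P_1: n·r = n·C_1 gives x - 4y - 3z = -6.
n·T − d = (1)·(-5) + (-4)·(4) + (-3)·(-3) − (-6) = -6; |n| = √26.
Distance = |-6| / √26 = 6/√26 ≈ 1.1767.

1.1767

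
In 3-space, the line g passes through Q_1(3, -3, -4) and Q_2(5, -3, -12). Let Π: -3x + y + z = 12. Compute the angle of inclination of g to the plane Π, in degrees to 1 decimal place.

A direction vector for g is Q_2 − Q_1 = (2, 0, -8).
sin θ = |n·v| / (|n||v|) = |-14| / (√11 · √68) = 0.51189.
θ ≈ 30.8°.

30.8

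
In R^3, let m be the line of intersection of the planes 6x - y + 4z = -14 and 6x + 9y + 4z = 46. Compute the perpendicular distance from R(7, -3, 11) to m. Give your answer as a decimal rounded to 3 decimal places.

Direction of m: (6, -1, 4) × (6, 9, 4) = (-40, 0, 60).
A point on m: solving the two plane equations with x = -4 gives (-4, 6, 4).
Taking (-4, 6, 4) on m with direction v = (-40, 0, 60): w = R − (-4, 6, 4) = (11, -9, 7), and w × v = (-540, -940, -360).
Distance = |w × v| / |v| = √1304800 / √5200 ≈ 15.841.

15.841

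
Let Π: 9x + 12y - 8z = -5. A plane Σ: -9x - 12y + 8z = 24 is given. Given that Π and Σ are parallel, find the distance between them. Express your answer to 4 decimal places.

Rescale Σ by 1/(-1): 9x + 12y - 8z = -24. Then distance = |-5 − (-24)| / √289 ≈ 1.1176.

1.1176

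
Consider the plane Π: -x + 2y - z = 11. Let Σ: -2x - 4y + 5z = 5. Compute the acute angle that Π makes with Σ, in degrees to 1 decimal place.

48.0

cos θ = |n₁·n₂| / (|n₁||n₂|) = |-11| / (√6 · √45).
θ = arccos(0.66944) ≈ 48.0°.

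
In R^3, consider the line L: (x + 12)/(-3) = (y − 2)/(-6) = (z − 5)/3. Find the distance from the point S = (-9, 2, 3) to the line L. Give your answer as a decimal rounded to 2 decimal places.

L has direction (-3, -6, 3) through (-12, 2, 5).
Taking (-12, 2, 5) on L with direction v = (-3, -6, 3): w = S − (-12, 2, 5) = (3, 0, -2), and w × v = (-12, -3, -18).
Distance = |w × v| / |v| = √477 / √54 ≈ 2.97.

2.97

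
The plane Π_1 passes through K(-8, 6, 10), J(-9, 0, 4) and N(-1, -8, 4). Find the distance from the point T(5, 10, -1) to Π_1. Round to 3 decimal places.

KJ = (-1, -6, -6), KN = (7, -14, -6); a normal to Π_1 is KJ × KN = (-48, -48, 56).
Using K: Π_1 has equation -48x - 48y + 56z = 656.
n·T − d = (-48)·(5) + (-48)·(10) + (56)·(-1) − 656 = -1432; |n| = √7744.
Distance = |-1432| / √7744 = 1432/√7744 ≈ 16.273.

16.273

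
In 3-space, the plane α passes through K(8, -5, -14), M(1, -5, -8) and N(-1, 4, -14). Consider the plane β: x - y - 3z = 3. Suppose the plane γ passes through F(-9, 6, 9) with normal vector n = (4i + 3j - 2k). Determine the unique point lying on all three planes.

(-7, -4, -2)

KM = (-7, 0, 6), KN = (-9, 9, 0); a normal to α is KM × KN = (-54, -54, -63).
Using K: α has equation -54x - 54y - 63z = 720.
γ: n·r = n·F gives 4x + 3y - 2z = -36.
Solving the 3×3 linear system -54x - 54y - 63z = 720, x - y - 3z = 3, 4x + 3y - 2z = -36 (e.g. by elimination or Cramer's rule, determinant = -495) gives (-7, -4, -2).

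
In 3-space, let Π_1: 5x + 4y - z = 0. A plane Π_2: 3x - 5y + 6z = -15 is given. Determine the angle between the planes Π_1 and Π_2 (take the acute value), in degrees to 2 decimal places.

cos θ = |n₁·n₂| / (|n₁||n₂|) = |-11| / (√42 · √70).
θ = arccos(0.20287) ≈ 78.30°.

78.30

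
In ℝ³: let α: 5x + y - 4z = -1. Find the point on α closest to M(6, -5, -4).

(1, -6, 0)

Foot = M − λn with λ = (n·M − d)/|n|² = (41 − (-1))/42 = 1.
Foot = (6, -5, -4) − 1·(5, 1, -4) = (1, -6, 0).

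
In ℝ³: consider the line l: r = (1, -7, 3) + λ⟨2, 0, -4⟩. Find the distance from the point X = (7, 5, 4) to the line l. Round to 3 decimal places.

Taking (1, -7, 3) on l with direction v = (2, 0, -4): w = X − (1, -7, 3) = (6, 12, 1), and w × v = (-48, 26, -24).
Distance = |w × v| / |v| = √3556 / √20 ≈ 13.334.

13.334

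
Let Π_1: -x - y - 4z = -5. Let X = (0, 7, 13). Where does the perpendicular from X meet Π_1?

Foot = X − λn with λ = (n·X − d)/|n|² = (-59 − (-5))/18 = -3.
Foot = (0, 7, 13) − (-3)·(-1, -1, -4) = (-3, 4, 1).

(-3, 4, 1)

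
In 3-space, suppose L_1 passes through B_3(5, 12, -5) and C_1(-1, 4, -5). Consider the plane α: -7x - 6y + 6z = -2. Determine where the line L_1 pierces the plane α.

(-4, 0, -5)

A direction vector for L_1 is C_1 − B_3 = (-6, -8, 0).
Substitute r = (5, 12, -5) + t(-6, -8, 0) into the plane: -137 + 90t = -2, so t = 3/2.
Intersection: (5, 12, -5) + (3/2)·(-6, -8, 0) = (-4, 0, -5).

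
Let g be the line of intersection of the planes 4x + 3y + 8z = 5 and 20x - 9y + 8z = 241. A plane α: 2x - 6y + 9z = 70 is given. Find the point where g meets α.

(8, -9, 0)

Direction of g: (4, 3, 8) × (20, -9, 8) = (96, 128, -96).
A point on g: solving the two plane equations with x = -1 gives (-1, -21, 9).
Substitute r = (-1, -21, 9) + t(96, 128, -96) into the plane: 205 + (-1440)t = 70, so t = 3/32.
Intersection: (-1, -21, 9) + (3/32)·(96, 128, -96) = (8, -9, 0).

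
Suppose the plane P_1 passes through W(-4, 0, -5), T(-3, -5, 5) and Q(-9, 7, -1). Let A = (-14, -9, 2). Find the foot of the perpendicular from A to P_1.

(-4, -3, 4)

WT = (1, -5, 10), WQ = (-5, 7, 4); a normal to P_1 is WT × WQ = (-90, -54, -18).
Using W: P_1 has equation -90x - 54y - 18z = 450.
Foot = A − λn with λ = (n·A − d)/|n|² = (1710 − 450)/11340 = 1/9.
Foot = (-14, -9, 2) − (1/9)·(-90, -54, -18) = (-4, -3, 4).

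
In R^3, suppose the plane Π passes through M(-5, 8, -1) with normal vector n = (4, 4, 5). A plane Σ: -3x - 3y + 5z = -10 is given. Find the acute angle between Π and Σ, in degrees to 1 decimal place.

Π: n·r = n·M gives 4x + 4y + 5z = 7.
cos θ = |n₁·n₂| / (|n₁||n₂|) = |1| / (√57 · √43).
θ = arccos(0.02020) ≈ 88.8°.

88.8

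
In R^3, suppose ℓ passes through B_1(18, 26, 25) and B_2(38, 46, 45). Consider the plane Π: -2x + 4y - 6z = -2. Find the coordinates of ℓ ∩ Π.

A direction vector for ℓ is B_2 − B_1 = (20, 20, 20).
Substitute r = (18, 26, 25) + t(20, 20, 20) into the plane: -82 + (-80)t = -2, so t = -1.
Intersection: (18, 26, 25) + (-1)·(20, 20, 20) = (-2, 6, 5).

(-2, 6, 5)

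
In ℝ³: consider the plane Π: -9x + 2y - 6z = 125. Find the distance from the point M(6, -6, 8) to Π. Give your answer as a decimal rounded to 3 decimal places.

21.727

n·M − d = (-9)·(6) + (2)·(-6) + (-6)·(8) − 125 = -239; |n| = √121.
Distance = |-239| / √121 = 239/√121 ≈ 21.727.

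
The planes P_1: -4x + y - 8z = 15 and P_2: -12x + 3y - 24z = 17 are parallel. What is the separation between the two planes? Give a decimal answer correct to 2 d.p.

1.04

Rescale P_2 by 1/3: -4x + y - 8z = 17/3. Then distance = |15 − (17/3)| / √81 ≈ 1.04.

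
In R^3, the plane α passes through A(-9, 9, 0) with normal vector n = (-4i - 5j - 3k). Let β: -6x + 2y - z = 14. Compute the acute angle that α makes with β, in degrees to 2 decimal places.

67.95

α: n·r = n·A gives -4x - 5y - 3z = -9.
cos θ = |n₁·n₂| / (|n₁||n₂|) = |17| / (√50 · √41).
θ = arccos(0.37547) ≈ 67.95°.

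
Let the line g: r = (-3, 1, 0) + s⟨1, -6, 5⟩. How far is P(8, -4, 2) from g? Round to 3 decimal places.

Taking (-3, 1, 0) on g with direction v = (1, -6, 5): w = P − (-3, 1, 0) = (11, -5, 2), and w × v = (-13, -53, -61).
Distance = |w × v| / |v| = √6699 / √62 ≈ 10.395.

10.395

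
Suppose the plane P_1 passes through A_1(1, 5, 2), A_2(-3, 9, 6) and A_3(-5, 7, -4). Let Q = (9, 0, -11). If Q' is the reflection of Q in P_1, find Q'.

(5, -6, -9)

A_1A_2 = (-4, 4, 4), A_1A_3 = (-6, 2, -6); a normal to P_1 is A_1A_2 × A_1A_3 = (-32, -48, 16).
Using A_1: P_1 has equation -32x - 48y + 16z = -240.
λ = (n·Q − d)/|n|² = (-464 − (-240))/3584 = -1/16.
Reflection = Q − 2λn = (9, 0, -11) − (-1/8)·(-32, -48, 16) = (5, -6, -9).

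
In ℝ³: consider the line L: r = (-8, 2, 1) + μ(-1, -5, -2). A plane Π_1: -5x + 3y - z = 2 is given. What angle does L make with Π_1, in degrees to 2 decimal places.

14.29

sin θ = |n·v| / (|n||v|) = |-8| / (√35 · √30) = 0.24689.
θ ≈ 14.29°.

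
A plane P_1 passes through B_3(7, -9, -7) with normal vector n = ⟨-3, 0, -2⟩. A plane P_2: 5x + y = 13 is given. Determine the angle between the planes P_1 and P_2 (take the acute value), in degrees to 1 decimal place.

35.3

P_1: n·r = n·B_3 gives -3x - 2z = -7.
cos θ = |n₁·n₂| / (|n₁||n₂|) = |-15| / (√13 · √26).
θ = arccos(0.81589) ≈ 35.3°.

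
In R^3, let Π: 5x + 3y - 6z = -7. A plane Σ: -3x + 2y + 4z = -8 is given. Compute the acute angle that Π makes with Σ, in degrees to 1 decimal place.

42.9

cos θ = |n₁·n₂| / (|n₁||n₂|) = |-33| / (√70 · √29).
θ = arccos(0.73243) ≈ 42.9°.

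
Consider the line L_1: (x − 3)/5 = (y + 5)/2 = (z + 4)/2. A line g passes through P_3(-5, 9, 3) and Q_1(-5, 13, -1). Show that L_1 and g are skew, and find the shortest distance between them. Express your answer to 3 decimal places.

16.864

L_1 has direction (5, 2, 2) through (3, -5, -4).
A direction vector for g is Q_1 − P_3 = (0, 4, -4).
Common perpendicular direction n = (5, 2, 2) × (0, 4, -4) = (-16, 20, 20).
With w = (-5, 9, 3) − (3, -5, -4) = (-8, 14, 7), w · n = 548.
Since n ≠ 0 the lines are not parallel, and w · n = 548 ≠ 0 so they do not intersect; hence they are skew.
Distance = |w · n| / |n| = |548| / √1056 ≈ 16.864.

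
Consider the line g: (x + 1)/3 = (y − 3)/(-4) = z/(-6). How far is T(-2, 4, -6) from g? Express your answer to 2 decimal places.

4.92

g has direction (3, -4, -6) through (-1, 3, 0).
Taking (-1, 3, 0) on g with direction v = (3, -4, -6): w = T − (-1, 3, 0) = (-1, 1, -6), and w × v = (-30, -24, 1).
Distance = |w × v| / |v| = √1477 / √61 ≈ 4.92.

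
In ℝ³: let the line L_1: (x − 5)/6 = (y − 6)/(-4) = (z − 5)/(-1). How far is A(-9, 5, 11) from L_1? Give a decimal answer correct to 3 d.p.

9.667

L_1 has direction (6, -4, -1) through (5, 6, 5).
Taking (5, 6, 5) on L_1 with direction v = (6, -4, -1): w = A − (5, 6, 5) = (-14, -1, 6), and w × v = (25, 22, 62).
Distance = |w × v| / |v| = √4953 / √53 ≈ 9.667.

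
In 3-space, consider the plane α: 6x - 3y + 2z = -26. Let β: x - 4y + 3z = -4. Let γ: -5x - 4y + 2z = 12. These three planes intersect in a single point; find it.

(-4, 6, 8)

Solving the 3×3 linear system 6x - 3y + 2z = -26, x - 4y + 3z = -4, -5x - 4y + 2z = 12 (e.g. by elimination or Cramer's rule, determinant = 27) gives (-4, 6, 8).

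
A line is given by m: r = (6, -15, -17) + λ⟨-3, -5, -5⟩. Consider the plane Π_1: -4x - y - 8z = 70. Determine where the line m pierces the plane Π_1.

Substitute r = (6, -15, -17) + t(-3, -5, -5) into the plane: 127 + 57t = 70, so t = -1.
Intersection: (6, -15, -17) + (-1)·(-3, -5, -5) = (9, -10, -12).

(9, -10, -12)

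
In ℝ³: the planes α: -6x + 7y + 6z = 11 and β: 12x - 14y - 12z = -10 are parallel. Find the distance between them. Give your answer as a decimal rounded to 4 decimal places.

Rescale β by 1/(-2): -6x + 7y + 6z = 5. Then distance = |11 − 5| / √121 ≈ 0.5455.

0.5455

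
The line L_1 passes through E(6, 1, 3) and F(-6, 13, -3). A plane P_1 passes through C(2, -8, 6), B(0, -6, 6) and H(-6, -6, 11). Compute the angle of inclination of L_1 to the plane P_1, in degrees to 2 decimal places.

A direction vector for L_1 is F − E = (-12, 12, -6).
CB = (-2, 2, 0), CH = (-8, 2, 5); a normal to P_1 is CB × CH = (10, 10, 12).
Using C: P_1 has equation 10x + 10y + 12z = 12.
sin θ = |n·v| / (|n||v|) = |-72| / (√344 · √324) = 0.21567.
θ ≈ 12.45°.

12.45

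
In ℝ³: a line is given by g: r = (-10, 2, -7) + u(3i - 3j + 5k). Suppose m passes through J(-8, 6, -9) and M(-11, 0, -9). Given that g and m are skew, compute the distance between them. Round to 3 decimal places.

A direction vector for m is M − J = (-3, -6, 0).
Common perpendicular direction n = (3, -3, 5) × (-3, -6, 0) = (30, -15, -27).
With w = (-8, 6, -9) − (-10, 2, -7) = (2, 4, -2), w · n = 54.
Distance = |w · n| / |n| = |54| / √1854 ≈ 1.254.

1.254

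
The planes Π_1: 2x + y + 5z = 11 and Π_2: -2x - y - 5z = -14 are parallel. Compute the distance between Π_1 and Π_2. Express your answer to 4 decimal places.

Rescale Π_2 by 1/(-1): 2x + y + 5z = 14. Then distance = |11 − 14| / √30 ≈ 0.5477.

0.5477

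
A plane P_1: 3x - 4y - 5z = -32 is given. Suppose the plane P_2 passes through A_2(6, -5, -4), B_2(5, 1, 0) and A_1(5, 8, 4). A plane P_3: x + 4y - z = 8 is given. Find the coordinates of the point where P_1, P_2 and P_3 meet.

A_2B_2 = (-1, 6, 4), A_2A_1 = (-1, 13, 8); a normal to P_2 is A_2B_2 × A_2A_1 = (-4, 4, -7).
Using A_2: P_2 has equation -4x + 4y - 7z = -16.
Solving the 3×3 linear system 3x - 4y - 5z = -32, -4x + 4y - 7z = -16, x + 4y - z = 8 (e.g. by elimination or Cramer's rule, determinant = 216) gives (0, 3, 4).

(0, 3, 4)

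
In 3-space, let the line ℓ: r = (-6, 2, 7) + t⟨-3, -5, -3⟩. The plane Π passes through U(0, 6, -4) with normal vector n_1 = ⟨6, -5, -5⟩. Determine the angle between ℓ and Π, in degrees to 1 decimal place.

21.2

Π: n_1·r = n_1·U gives 6x - 5y - 5z = -10.
sin θ = |n·v| / (|n||v|) = |22| / (√86 · √43) = 0.36178.
θ ≈ 21.2°.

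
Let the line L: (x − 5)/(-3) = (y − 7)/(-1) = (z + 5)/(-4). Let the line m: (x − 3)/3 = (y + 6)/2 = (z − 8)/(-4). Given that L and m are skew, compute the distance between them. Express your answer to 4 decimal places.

9.2222

L has direction (-3, -1, -4) through (5, 7, -5).
m has direction (3, 2, -4) through (3, -6, 8).
Common perpendicular direction n = (-3, -1, -4) × (3, 2, -4) = (12, -24, -3).
With w = (3, -6, 8) − (5, 7, -5) = (-2, -13, 13), w · n = 249.
Distance = |w · n| / |n| = |249| / √729 ≈ 9.2222.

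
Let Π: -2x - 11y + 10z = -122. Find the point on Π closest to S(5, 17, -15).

(3, 6, -5)

Foot = S − λn with λ = (n·S − d)/|n|² = (-347 − (-122))/225 = -1.
Foot = (5, 17, -15) − (-1)·(-2, -11, 10) = (3, 6, -5).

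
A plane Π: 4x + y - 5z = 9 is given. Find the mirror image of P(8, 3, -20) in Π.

λ = (n·P − d)/|n|² = (135 − 9)/42 = 3.
Reflection = P − 2λn = (8, 3, -20) − 6·(4, 1, -5) = (-16, -3, 10).

(-16, -3, 10)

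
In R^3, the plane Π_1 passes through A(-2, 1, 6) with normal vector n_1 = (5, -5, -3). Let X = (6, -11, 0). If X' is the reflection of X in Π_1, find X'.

(-14, 9, 12)

Π_1: n_1·r = n_1·A gives 5x - 5y - 3z = -33.
λ = (n·X − d)/|n|² = (85 − (-33))/59 = 2.
Reflection = X − 2λn = (6, -11, 0) − 4·(5, -5, -3) = (-14, 9, 12).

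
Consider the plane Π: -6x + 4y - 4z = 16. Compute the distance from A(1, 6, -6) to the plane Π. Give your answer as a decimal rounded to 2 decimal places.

n·A − d = (-6)·(1) + (4)·(6) + (-4)·(-6) − 16 = 26; |n| = √68.
Distance = |26| / √68 = 26/√68 ≈ 3.15.

3.15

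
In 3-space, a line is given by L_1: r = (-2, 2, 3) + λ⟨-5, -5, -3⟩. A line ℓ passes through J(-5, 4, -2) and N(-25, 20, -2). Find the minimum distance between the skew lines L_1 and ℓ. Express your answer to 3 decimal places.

4.476

A direction vector for ℓ is N − J = (-20, 16, 0).
Common perpendicular direction n = (-5, -5, -3) × (-20, 16, 0) = (48, 60, -180).
With w = (-5, 4, -2) − (-2, 2, 3) = (-3, 2, -5), w · n = 876.
Distance = |w · n| / |n| = |876| / √38304 ≈ 4.476.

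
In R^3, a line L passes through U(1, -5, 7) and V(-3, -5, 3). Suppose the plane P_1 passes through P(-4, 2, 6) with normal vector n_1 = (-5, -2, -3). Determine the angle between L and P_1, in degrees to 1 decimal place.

A direction vector for L is V − U = (-4, 0, -4).
P_1: n_1·r = n_1·P gives -5x - 2y - 3z = -2.
sin θ = |n·v| / (|n||v|) = |32| / (√38 · √32) = 0.91766.
θ ≈ 66.6°.

66.6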